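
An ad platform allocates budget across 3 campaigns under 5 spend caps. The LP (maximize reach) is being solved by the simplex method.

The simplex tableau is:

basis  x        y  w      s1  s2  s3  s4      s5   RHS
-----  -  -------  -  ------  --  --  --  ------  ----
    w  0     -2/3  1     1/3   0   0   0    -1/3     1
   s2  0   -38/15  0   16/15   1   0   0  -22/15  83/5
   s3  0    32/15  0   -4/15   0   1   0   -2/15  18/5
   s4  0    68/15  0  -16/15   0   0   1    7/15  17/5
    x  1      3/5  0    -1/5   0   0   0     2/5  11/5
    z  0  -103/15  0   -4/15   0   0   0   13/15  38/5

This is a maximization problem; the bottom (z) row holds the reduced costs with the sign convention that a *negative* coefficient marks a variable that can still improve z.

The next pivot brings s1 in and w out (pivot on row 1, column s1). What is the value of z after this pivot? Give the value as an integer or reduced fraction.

Minimum ratio for s1: 1/(1/3) = 3.
z changes by −(z-row coeff of s1)·ratio = −(-4/15)·3 = 4/5.
New z = 38/5 + (4/5) = 42/5.

42/5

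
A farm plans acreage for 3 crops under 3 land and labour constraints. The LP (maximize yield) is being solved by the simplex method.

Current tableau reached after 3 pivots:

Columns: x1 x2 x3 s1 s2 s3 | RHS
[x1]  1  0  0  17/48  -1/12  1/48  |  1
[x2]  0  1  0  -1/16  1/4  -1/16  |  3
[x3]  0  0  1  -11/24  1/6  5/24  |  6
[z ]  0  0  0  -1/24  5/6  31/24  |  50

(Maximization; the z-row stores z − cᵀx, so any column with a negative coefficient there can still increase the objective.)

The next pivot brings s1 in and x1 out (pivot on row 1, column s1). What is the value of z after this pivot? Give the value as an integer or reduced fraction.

852/17

Minimum ratio for s1: 1/(17/48) = 48/17.
z changes by −(z-row coeff of s1)·ratio = −(-1/24)·(48/17) = 2/17.
New z = 50 + (2/17) = 852/17.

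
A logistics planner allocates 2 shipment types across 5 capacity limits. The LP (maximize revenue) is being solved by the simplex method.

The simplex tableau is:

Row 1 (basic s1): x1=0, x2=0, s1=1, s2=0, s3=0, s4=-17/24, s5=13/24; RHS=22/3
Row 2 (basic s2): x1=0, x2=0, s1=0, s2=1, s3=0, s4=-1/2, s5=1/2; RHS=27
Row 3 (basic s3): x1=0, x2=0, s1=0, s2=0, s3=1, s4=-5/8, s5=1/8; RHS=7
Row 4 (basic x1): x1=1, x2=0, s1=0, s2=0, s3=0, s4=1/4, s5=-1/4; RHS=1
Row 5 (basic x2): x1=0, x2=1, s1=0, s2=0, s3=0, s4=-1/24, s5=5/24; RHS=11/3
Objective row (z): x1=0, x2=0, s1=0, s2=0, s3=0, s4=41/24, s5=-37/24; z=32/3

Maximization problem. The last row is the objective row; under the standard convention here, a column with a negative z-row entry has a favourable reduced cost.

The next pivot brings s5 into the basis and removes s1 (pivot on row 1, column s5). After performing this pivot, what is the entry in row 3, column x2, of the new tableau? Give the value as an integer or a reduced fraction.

Pivot element is row 1, column s5: 13/24.
Normalize row 1: new (row 1, x2) = 0/(13/24) = 0.
row 3 ← row 3 − (1/8)·(new row 1): 0 − (1/8)·0 = 0.

0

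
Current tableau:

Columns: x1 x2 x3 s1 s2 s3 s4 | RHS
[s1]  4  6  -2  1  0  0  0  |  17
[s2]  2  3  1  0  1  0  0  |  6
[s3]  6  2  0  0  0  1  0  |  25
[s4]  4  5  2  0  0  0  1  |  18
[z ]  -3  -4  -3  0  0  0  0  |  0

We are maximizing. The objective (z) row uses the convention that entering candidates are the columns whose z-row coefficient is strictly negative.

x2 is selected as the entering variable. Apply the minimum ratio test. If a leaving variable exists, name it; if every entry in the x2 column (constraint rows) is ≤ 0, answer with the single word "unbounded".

Ratios: row 1 (s1): 17/6 = 17/6; row 2 (s2): 6/3 = 2; row 3 (s3): 25/2 = 25/2; row 4 (s4): 18/5 = 18/5.
Minimum ratio is in the s2 row, so s2 leaves.

s2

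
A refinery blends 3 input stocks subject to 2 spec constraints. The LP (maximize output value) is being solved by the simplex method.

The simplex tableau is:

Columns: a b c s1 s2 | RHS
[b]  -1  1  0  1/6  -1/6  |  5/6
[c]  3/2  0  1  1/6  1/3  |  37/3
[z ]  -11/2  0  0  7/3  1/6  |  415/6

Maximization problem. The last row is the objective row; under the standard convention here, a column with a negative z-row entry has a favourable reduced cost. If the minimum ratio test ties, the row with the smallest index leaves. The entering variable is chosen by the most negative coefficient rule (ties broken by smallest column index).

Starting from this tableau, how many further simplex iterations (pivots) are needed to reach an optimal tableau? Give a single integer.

1

pivot: a in, c out → z = 2059/18
No improving column remains; optimal.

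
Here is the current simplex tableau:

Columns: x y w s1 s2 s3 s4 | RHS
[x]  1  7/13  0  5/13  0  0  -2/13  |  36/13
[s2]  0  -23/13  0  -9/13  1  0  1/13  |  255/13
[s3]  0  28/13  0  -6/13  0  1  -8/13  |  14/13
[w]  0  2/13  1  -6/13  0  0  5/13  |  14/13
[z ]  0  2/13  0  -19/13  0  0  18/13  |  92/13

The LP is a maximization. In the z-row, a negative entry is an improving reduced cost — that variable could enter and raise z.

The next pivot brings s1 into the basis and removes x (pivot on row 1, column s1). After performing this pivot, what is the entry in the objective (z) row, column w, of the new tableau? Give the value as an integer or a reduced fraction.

0

Pivot element is row 1, column s1: 5/13.
Normalize row 1: new (row 1, w) = 0/(5/13) = 0.
z-row ← z-row − (-19/13)·(new row 1): 0 − (-19/13)·0 = 0.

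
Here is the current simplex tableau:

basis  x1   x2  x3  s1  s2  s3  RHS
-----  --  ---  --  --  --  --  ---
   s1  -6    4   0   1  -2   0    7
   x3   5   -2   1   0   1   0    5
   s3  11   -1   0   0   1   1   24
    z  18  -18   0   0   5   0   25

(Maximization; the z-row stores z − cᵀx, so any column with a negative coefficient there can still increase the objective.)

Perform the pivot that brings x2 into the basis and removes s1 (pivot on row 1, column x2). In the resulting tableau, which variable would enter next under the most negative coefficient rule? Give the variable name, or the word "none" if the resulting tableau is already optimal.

x1

Pivot element 4. New z-row = old z-row − (-18)·(row 1/4).
Updated z-row coefficients: x1: -9, x2: 0, x3: 0, s1: 9/2, s2: -4, s3: 0.
The most negative is -9 in column x1, so x1 would enter next.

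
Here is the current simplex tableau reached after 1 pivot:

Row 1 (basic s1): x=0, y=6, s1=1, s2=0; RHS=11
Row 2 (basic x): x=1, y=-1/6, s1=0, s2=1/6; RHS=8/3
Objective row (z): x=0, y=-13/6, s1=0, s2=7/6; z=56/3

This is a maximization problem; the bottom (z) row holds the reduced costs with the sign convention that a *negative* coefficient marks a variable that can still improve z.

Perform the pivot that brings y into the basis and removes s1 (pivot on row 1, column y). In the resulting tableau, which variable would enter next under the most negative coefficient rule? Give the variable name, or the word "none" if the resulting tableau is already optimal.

none

Pivot element 6. New z-row = old z-row − (-13/6)·(row 1/6).
Updated z-row coefficients: x: 0, y: 0, s1: 13/36, s2: 7/6.
No coefficient is strictly negative; the tableau after this pivot is optimal.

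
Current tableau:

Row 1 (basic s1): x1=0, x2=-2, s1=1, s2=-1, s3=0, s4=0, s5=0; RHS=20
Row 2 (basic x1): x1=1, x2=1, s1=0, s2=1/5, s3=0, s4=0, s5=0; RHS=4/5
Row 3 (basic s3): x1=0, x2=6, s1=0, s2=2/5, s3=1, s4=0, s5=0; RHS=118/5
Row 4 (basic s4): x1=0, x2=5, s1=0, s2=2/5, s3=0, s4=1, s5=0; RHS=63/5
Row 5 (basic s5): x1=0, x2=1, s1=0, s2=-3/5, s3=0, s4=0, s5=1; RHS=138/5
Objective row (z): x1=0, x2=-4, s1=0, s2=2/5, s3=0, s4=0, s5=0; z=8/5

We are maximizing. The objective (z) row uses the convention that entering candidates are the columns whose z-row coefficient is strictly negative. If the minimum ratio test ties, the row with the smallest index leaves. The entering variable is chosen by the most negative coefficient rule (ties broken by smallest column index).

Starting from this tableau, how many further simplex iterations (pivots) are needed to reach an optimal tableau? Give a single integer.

1

pivot: x2 in, x1 out → z = 24/5
No improving column remains; optimal.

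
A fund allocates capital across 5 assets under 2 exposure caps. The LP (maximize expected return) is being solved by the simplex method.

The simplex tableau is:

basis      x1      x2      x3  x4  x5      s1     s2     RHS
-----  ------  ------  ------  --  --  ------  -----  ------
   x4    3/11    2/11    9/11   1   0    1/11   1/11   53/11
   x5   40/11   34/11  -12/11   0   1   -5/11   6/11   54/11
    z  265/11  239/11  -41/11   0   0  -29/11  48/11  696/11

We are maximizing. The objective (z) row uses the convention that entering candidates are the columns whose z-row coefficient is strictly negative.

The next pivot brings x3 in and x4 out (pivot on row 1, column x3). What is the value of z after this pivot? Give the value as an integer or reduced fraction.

Minimum ratio for x3: (53/11)/(9/11) = 53/9.
z changes by −(z-row coeff of x3)·ratio = −(-41/11)·(53/9) = 2173/99.
New z = 696/11 + (2173/99) = 767/9.

767/9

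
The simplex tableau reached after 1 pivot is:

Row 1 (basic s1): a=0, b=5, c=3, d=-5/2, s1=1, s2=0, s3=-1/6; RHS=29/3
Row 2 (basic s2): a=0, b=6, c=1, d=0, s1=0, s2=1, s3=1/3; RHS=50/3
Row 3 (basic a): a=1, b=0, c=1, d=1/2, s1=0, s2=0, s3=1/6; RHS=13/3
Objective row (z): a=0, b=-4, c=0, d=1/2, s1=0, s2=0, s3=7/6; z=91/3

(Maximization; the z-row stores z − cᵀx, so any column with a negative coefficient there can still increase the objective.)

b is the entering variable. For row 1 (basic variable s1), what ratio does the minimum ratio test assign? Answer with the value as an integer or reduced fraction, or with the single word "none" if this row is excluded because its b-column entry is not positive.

29/15

Ratio = RHS / (b entry) = (29/3) / 5 = 29/15.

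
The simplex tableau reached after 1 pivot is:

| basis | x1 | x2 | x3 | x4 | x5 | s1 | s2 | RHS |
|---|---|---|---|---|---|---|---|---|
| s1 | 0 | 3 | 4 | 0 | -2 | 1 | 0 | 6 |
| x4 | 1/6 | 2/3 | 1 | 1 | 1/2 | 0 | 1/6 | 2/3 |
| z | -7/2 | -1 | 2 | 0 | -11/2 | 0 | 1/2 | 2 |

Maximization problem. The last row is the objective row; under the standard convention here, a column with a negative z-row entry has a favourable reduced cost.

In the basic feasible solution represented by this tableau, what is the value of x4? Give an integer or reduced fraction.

x4 is basic (row 2); its value is the RHS of that row: 2/3.

2/3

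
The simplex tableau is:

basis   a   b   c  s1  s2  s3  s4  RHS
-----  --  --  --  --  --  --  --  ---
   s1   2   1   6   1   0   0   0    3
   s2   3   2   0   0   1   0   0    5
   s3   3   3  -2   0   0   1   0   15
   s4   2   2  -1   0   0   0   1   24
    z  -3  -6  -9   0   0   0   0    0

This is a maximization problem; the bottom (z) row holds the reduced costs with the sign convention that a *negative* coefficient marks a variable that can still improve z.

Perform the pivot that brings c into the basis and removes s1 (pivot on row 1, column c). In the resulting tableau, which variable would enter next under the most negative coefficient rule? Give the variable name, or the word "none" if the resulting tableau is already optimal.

b

Pivot element 6. New z-row = old z-row − (-9)·(row 1/6).
Updated z-row coefficients: a: 0, b: -9/2, c: 0, s1: 3/2, s2: 0, s3: 0, s4: 0.
The most negative is -9/2 in column b, so b would enter next.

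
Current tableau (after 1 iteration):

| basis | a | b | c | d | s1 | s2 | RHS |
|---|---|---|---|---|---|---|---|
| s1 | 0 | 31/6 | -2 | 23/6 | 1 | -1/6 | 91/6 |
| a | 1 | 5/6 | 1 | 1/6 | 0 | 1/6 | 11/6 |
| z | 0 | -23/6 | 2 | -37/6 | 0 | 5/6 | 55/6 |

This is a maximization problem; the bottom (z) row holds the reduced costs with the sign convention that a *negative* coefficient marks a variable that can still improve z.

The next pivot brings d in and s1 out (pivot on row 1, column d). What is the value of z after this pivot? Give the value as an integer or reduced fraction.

772/23

Minimum ratio for d: (91/6)/(23/6) = 91/23.
z changes by −(z-row coeff of d)·ratio = −(-37/6)·(91/23) = 3367/138.
New z = 55/6 + (3367/138) = 772/23.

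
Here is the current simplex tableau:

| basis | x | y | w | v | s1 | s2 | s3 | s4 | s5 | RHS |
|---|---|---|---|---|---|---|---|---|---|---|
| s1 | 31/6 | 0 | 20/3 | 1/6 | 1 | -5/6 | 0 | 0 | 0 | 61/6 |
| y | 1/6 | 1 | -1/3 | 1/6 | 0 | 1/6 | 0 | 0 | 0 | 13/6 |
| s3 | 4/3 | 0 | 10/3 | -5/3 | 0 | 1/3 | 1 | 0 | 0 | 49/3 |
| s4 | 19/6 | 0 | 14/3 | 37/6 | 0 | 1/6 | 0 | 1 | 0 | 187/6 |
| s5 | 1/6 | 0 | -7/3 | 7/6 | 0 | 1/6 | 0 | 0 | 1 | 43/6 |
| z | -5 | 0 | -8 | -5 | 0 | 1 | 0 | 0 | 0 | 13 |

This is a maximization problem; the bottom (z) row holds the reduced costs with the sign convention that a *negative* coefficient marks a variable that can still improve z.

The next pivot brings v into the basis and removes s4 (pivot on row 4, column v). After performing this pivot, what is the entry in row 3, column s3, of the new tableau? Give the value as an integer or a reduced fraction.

1

Pivot element is row 4, column v: 37/6.
Normalize row 4: new (row 4, s3) = 0/(37/6) = 0.
row 3 ← row 3 − (-5/3)·(new row 4): 1 − (-5/3)·0 = 1.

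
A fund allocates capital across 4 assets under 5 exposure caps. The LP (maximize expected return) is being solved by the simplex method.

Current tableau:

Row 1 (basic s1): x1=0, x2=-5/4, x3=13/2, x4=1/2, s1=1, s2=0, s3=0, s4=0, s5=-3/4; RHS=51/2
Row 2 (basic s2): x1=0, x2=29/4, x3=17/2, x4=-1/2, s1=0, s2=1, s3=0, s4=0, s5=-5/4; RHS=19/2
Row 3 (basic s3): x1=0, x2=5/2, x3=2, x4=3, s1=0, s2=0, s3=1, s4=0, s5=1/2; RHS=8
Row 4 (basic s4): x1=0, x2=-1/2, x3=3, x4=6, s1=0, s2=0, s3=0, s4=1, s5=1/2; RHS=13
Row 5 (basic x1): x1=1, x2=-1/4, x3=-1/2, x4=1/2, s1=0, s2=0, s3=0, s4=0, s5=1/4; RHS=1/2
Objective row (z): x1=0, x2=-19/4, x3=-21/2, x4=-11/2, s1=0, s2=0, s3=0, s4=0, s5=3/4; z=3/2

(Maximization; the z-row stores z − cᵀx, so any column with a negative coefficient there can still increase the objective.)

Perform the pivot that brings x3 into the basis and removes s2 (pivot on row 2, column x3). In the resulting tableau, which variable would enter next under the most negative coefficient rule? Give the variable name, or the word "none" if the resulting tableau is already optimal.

x4

Pivot element 17/2. New z-row = old z-row − (-21/2)·(row 2/(17/2)).
Updated z-row coefficients: x1: 0, x2: 143/34, x3: 0, x4: -104/17, s1: 0, s2: 21/17, s3: 0, s4: 0, s5: -27/34.
The most negative is -104/17 in column x4, so x4 would enter next.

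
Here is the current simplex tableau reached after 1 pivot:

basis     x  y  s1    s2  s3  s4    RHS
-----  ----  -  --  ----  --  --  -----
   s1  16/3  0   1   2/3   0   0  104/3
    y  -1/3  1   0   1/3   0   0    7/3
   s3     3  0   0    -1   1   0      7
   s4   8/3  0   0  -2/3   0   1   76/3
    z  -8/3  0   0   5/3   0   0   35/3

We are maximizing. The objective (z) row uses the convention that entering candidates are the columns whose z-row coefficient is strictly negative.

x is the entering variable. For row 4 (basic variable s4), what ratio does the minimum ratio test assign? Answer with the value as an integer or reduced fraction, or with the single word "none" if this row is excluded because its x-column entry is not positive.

Ratio = RHS / (x entry) = (76/3) / (8/3) = 19/2.

19/2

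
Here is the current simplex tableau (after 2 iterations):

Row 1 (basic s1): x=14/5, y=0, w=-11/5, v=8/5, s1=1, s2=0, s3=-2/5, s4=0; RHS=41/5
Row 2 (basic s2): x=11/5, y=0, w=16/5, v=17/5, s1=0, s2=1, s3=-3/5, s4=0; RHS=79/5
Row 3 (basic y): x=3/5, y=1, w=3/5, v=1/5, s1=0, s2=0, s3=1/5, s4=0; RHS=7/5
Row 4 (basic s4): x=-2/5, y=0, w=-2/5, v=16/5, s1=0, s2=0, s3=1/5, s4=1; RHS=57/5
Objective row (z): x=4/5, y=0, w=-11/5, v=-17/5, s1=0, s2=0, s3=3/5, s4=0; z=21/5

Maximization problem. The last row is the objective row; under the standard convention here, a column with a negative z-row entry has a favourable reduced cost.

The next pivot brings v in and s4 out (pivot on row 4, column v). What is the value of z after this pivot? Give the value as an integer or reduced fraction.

Minimum ratio for v: (57/5)/(16/5) = 57/16.
z changes by −(z-row coeff of v)·ratio = −(-17/5)·(57/16) = 969/80.
New z = 21/5 + (969/80) = 261/16.

261/16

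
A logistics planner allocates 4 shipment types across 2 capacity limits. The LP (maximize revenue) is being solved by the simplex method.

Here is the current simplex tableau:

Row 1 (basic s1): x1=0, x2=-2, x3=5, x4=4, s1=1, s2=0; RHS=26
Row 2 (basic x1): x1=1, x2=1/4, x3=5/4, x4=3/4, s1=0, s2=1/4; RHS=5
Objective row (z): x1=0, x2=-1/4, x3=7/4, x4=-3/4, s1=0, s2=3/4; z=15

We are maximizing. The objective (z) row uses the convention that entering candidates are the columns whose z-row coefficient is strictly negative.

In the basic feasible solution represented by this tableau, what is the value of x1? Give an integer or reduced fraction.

5

x1 is basic (row 2); its value is the RHS of that row: 5.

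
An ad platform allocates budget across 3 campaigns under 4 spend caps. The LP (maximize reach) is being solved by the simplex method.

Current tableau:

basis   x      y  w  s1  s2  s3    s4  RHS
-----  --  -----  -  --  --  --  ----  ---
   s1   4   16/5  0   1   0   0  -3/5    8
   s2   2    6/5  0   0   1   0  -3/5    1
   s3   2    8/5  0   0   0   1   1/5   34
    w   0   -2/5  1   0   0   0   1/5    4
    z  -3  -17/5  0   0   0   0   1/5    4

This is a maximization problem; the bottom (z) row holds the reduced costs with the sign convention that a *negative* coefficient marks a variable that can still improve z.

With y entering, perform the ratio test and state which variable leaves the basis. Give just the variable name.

Ratios: row 1 (s1): 8/(16/5) = 5/2; row 2 (s2): 1/(6/5) = 5/6; row 3 (s3): 34/(8/5) = 85/4; row 4 (w): entry -2/5 ≤ 0, skip.
Minimum ratio 5/6 is in the s2 row, so s2 leaves.

s2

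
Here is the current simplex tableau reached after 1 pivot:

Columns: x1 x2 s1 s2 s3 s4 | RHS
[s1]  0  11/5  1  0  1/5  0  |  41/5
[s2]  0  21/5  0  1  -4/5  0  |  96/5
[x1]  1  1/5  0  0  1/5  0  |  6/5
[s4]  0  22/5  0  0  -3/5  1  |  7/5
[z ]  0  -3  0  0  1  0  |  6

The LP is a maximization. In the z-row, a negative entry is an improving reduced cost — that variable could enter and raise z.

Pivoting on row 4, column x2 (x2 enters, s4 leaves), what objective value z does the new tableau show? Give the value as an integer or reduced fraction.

153/22

Minimum ratio for x2: (7/5)/(22/5) = 7/22.
z changes by −(z-row coeff of x2)·ratio = −(-3)·(7/22) = 21/22.
New z = 6 + (21/22) = 153/22.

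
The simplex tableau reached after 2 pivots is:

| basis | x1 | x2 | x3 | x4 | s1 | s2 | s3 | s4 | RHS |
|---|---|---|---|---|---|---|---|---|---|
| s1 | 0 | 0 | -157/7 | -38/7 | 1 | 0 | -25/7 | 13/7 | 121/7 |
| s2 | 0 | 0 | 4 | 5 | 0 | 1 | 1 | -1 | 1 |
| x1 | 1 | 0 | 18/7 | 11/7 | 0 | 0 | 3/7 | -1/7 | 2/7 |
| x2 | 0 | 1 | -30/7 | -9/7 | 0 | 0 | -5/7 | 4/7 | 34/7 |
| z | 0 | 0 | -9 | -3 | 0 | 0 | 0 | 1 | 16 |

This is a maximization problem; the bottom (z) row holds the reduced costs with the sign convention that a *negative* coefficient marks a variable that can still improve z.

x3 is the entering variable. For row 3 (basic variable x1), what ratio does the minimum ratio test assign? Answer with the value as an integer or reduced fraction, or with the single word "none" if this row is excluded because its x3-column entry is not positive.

Ratio = RHS / (x3 entry) = (2/7) / (18/7) = 1/9.

1/9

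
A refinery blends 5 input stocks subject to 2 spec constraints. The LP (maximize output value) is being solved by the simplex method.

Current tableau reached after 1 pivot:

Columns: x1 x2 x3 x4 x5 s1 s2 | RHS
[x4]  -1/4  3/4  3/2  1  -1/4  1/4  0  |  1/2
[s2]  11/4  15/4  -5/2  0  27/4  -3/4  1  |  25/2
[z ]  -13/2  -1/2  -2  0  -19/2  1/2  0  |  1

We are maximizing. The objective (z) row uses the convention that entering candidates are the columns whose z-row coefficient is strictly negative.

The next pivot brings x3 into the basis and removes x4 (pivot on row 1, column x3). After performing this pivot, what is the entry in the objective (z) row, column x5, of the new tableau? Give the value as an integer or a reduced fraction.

Pivot element is row 1, column x3: 3/2.
Normalize row 1: new (row 1, x5) = (-1/4)/(3/2) = -1/6.
z-row ← z-row − (-2)·(new row 1): -19/2 − (-2)·(-1/6) = -59/6.

-59/6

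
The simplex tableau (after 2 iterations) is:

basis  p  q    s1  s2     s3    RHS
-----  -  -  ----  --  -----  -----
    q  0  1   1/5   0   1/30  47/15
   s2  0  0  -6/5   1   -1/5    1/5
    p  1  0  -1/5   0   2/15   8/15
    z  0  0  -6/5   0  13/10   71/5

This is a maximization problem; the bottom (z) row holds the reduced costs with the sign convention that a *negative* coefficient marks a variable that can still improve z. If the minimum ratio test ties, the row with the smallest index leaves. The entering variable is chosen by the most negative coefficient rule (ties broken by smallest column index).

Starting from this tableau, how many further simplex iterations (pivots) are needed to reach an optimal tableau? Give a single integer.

pivot: s1 in, q out → z = 33
No improving column remains; optimal.

1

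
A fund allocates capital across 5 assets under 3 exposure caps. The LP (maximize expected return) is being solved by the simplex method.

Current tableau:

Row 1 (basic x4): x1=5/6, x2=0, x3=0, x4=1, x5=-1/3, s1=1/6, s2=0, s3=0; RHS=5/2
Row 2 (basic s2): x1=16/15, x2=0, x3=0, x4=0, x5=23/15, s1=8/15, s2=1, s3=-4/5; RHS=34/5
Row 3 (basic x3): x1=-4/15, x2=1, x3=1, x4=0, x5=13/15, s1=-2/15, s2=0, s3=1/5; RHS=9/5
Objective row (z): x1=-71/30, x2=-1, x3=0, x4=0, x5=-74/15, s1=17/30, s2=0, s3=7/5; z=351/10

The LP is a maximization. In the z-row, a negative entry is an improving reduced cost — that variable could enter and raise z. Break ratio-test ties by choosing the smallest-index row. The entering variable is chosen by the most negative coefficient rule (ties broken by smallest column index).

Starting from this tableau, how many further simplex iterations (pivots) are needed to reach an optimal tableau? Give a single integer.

pivot: x5 in, x3 out → z = 1179/26
pivot: x1 in, s2 out → z = 2179/40
pivot: s3 in, x4 out → z = 1384/25
No improving column remains; optimal.

3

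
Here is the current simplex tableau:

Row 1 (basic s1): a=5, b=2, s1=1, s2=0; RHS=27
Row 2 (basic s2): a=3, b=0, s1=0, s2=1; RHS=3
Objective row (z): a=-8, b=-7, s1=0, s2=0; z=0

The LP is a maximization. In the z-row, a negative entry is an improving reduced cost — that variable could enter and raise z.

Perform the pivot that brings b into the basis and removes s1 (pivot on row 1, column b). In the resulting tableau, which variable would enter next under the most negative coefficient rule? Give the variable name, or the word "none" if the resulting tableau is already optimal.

Pivot element 2. New z-row = old z-row − (-7)·(row 1/2).
Updated z-row coefficients: a: 19/2, b: 0, s1: 7/2, s2: 0.
No coefficient is strictly negative; the tableau after this pivot is optimal.

none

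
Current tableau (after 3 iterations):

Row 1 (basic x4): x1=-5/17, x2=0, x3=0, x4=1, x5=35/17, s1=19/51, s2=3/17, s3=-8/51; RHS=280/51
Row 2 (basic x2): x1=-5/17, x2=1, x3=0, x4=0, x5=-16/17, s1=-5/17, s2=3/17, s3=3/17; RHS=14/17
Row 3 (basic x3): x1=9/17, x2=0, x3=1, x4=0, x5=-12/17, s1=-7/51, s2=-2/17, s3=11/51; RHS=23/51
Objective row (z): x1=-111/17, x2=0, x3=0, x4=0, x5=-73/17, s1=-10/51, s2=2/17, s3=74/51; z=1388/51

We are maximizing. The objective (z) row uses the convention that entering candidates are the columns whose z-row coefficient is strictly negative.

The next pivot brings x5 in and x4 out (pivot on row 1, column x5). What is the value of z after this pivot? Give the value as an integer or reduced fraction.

116/3

Minimum ratio for x5: (280/51)/(35/17) = 8/3.
z changes by −(z-row coeff of x5)·ratio = −(-73/17)·(8/3) = 584/51.
New z = 1388/51 + (584/51) = 116/3.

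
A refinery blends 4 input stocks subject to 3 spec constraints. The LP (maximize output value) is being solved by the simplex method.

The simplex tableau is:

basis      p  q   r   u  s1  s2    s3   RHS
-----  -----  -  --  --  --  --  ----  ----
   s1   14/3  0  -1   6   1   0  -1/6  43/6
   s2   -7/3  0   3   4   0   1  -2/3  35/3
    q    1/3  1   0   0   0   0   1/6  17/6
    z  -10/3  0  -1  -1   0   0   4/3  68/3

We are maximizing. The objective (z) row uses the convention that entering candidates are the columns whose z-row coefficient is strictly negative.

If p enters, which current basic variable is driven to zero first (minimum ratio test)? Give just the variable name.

s1

Ratios: row 1 (s1): (43/6)/(14/3) = 43/28; row 2 (s2): entry -7/3 ≤ 0, skip; row 3 (q): (17/6)/(1/3) = 17/2.
Minimum ratio 43/28 is in the s1 row, so s1 leaves.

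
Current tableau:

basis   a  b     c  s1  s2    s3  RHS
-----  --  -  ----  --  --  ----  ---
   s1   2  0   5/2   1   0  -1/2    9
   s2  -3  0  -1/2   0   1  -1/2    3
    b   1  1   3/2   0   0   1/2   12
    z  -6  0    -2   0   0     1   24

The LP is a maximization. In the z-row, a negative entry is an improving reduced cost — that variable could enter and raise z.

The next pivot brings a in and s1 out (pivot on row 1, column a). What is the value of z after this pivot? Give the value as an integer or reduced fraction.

Minimum ratio for a: 9/2 = 9/2.
z changes by −(z-row coeff of a)·ratio = −(-6)·(9/2) = 27.
New z = 24 + 27 = 51.

51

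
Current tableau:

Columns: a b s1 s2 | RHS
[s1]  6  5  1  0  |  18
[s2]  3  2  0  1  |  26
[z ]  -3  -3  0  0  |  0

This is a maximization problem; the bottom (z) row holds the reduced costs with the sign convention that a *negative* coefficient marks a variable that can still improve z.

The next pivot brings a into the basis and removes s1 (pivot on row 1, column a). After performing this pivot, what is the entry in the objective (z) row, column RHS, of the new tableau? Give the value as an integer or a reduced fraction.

Pivot element is row 1, column a: 6.
Normalize row 1: new (row 1, RHS) = 18/6 = 3.
z-row ← z-row − (-3)·(new row 1): 0 − (-3)·3 = 9.

9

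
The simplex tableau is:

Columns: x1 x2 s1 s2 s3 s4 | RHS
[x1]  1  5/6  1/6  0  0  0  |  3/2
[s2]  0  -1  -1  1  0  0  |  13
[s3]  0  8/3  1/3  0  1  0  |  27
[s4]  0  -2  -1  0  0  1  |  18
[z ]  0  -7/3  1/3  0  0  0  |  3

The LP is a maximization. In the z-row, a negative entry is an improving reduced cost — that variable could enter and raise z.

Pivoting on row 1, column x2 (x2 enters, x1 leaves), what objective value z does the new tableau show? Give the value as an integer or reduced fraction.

36/5

Minimum ratio for x2: (3/2)/(5/6) = 9/5.
z changes by −(z-row coeff of x2)·ratio = −(-7/3)·(9/5) = 21/5.
New z = 3 + (21/5) = 36/5.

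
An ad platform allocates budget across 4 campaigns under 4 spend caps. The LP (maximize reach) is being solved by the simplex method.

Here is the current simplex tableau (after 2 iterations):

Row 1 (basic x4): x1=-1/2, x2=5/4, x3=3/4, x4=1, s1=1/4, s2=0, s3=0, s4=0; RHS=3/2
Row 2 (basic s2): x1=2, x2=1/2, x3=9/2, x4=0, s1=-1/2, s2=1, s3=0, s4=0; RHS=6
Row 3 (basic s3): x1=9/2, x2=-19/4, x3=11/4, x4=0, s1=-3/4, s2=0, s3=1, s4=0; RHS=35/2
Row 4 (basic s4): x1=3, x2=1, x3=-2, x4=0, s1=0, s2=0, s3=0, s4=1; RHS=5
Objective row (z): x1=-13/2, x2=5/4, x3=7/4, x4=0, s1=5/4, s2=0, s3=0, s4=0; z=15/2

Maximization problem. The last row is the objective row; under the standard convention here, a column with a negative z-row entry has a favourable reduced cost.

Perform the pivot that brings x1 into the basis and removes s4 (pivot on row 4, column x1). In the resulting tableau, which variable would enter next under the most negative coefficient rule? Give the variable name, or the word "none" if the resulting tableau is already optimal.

Pivot element 3. New z-row = old z-row − (-13/2)·(row 4/3).
Updated z-row coefficients: x1: 0, x2: 41/12, x3: -31/12, x4: 0, s1: 5/4, s2: 0, s3: 0, s4: 13/6.
The most negative is -31/12 in column x3, so x3 would enter next.

x3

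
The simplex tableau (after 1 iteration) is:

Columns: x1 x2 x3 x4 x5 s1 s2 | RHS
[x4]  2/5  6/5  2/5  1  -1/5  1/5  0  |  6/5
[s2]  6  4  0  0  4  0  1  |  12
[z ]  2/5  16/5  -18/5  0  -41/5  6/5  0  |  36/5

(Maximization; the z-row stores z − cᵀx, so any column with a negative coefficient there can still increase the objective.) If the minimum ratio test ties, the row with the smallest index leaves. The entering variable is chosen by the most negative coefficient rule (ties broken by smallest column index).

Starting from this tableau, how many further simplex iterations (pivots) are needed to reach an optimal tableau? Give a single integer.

2

pivot: x5 in, s2 out → z = 159/5
pivot: x3 in, x4 out → z = 48
No improving column remains; optimal.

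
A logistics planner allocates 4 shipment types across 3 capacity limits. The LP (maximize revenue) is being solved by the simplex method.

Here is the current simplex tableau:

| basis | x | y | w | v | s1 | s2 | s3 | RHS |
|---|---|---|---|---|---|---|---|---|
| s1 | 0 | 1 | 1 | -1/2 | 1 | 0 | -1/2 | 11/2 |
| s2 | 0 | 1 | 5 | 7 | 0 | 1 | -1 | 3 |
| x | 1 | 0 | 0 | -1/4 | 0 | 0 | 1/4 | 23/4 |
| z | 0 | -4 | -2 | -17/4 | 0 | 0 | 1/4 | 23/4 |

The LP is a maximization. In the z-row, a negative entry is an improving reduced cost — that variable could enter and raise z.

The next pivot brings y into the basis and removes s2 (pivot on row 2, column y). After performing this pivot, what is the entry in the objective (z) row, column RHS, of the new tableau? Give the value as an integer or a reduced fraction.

71/4

Pivot element is row 2, column y: 1.
Normalize row 2: new (row 2, RHS) = 3/1 = 3.
z-row ← z-row − (-4)·(new row 2): 23/4 − (-4)·3 = 71/4.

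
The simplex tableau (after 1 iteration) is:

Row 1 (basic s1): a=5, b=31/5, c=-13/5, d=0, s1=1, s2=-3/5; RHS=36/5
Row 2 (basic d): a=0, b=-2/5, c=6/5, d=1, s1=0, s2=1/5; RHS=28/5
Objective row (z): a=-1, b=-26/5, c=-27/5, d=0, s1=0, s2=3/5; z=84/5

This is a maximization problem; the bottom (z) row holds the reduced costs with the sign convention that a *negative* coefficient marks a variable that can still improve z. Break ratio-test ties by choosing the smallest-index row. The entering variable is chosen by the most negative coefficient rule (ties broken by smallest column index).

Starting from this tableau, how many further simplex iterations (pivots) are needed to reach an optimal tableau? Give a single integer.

pivot: c in, d out → z = 42
pivot: b in, s1 out → z = 539/8
No improving column remains; optimal.

2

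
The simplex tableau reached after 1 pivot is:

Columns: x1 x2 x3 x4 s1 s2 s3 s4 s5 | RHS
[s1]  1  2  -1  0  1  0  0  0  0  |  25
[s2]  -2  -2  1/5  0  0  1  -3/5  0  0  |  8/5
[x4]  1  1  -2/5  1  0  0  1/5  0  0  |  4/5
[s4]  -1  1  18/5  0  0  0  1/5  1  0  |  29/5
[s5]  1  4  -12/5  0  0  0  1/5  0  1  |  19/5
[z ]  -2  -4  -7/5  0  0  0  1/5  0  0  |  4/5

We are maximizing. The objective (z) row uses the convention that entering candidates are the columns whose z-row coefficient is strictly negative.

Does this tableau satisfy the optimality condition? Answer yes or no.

no

Column x1 has objective-row coefficient -2, which is negative; an improving pivot exists, so not yet optimal.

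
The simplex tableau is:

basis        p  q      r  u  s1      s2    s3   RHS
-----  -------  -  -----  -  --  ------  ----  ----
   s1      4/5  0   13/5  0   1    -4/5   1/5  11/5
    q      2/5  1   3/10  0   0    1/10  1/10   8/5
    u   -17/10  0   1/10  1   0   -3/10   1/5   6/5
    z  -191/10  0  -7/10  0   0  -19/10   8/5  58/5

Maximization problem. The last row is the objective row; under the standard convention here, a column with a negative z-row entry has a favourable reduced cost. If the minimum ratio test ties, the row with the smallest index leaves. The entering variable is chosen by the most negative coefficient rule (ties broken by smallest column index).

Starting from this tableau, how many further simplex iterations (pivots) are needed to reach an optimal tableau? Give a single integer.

2

pivot: p in, s1 out → z = 513/8
pivot: s2 in, q out → z = 681/8
No improving column remains; optimal.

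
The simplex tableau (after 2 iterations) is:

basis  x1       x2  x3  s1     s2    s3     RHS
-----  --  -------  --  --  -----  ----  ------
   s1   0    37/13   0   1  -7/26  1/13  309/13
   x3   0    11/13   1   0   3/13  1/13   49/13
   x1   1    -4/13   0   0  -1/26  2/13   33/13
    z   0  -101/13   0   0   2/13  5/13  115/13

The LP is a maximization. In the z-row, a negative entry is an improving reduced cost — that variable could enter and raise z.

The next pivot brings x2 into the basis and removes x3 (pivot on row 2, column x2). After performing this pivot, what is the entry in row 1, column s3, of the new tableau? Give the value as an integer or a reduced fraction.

-2/11

Pivot element is row 2, column x2: 11/13.
Normalize row 2: new (row 2, s3) = (1/13)/(11/13) = 1/11.
row 1 ← row 1 − (37/13)·(new row 2): 1/13 − (37/13)·(1/11) = -2/11.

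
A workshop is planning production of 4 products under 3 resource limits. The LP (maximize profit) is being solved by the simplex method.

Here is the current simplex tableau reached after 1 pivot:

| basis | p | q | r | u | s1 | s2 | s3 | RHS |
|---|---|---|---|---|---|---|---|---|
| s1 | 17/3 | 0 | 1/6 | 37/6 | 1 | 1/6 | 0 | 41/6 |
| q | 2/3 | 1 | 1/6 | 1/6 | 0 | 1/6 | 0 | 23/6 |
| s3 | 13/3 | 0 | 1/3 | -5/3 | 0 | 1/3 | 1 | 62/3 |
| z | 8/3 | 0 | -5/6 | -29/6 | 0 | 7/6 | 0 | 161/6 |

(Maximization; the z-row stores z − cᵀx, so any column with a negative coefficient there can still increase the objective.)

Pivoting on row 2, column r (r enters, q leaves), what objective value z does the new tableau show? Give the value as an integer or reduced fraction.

Minimum ratio for r: (23/6)/(1/6) = 23.
z changes by −(z-row coeff of r)·ratio = −(-5/6)·23 = 115/6.
New z = 161/6 + (115/6) = 46.

46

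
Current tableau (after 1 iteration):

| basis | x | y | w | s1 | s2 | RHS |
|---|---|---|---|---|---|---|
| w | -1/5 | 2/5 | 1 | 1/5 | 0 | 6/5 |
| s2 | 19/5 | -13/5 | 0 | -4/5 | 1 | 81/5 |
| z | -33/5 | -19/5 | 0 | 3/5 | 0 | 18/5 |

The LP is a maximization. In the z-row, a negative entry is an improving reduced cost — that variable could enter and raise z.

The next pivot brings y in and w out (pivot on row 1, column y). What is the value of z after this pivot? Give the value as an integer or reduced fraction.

15

Minimum ratio for y: (6/5)/(2/5) = 3.
z changes by −(z-row coeff of y)·ratio = −(-19/5)·3 = 57/5.
New z = 18/5 + (57/5) = 15.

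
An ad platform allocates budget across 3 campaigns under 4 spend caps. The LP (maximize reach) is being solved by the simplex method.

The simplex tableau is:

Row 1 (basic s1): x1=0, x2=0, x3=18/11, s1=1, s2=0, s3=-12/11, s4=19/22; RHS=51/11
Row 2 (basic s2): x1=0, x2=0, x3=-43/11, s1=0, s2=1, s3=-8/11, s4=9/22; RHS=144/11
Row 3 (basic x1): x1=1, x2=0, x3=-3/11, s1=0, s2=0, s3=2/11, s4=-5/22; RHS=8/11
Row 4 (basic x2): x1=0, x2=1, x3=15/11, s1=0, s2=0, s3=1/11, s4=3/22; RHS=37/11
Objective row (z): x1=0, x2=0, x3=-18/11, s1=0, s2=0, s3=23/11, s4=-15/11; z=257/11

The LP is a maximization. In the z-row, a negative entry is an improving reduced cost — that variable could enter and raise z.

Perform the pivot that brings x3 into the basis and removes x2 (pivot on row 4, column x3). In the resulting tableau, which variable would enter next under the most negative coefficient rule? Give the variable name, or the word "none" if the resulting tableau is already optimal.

s4

Pivot element 15/11. New z-row = old z-row − (-18/11)·(row 4/(15/11)).
Updated z-row coefficients: x1: 0, x2: 6/5, x3: 0, s1: 0, s2: 0, s3: 11/5, s4: -6/5.
The most negative is -6/5 in column s4, so s4 would enter next.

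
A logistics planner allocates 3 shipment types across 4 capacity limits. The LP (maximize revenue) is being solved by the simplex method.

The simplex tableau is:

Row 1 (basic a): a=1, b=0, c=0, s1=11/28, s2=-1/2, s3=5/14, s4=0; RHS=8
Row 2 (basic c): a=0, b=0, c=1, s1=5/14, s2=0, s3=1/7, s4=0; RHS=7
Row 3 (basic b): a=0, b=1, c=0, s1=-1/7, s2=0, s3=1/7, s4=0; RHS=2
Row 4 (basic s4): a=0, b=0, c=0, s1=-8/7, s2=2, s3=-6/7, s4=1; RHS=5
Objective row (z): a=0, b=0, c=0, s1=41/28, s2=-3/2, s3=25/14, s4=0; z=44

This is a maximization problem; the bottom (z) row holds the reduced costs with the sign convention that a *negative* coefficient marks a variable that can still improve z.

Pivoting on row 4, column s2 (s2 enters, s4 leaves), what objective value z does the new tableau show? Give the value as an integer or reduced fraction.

Minimum ratio for s2: 5/2 = 5/2.
z changes by −(z-row coeff of s2)·ratio = −(-3/2)·(5/2) = 15/4.
New z = 44 + (15/4) = 191/4.

191/4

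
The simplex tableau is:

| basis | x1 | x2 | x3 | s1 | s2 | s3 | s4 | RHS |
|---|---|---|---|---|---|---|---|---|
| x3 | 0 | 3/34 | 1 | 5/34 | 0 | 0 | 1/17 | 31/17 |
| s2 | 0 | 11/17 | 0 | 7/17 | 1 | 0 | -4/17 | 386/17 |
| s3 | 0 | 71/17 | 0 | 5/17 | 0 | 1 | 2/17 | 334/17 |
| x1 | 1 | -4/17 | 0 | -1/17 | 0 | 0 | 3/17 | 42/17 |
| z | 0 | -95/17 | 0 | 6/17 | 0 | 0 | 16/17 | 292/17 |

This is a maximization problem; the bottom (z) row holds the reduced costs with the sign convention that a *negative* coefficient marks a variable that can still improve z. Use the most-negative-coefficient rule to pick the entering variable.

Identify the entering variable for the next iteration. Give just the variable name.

x2

Objective-row coefficients: x1: 0, x2: -95/17, x3: 0, s1: 6/17, s2: 0, s3: 0, s4: 16/17.
The most negative is -95/17 in column x2, so x2 enters.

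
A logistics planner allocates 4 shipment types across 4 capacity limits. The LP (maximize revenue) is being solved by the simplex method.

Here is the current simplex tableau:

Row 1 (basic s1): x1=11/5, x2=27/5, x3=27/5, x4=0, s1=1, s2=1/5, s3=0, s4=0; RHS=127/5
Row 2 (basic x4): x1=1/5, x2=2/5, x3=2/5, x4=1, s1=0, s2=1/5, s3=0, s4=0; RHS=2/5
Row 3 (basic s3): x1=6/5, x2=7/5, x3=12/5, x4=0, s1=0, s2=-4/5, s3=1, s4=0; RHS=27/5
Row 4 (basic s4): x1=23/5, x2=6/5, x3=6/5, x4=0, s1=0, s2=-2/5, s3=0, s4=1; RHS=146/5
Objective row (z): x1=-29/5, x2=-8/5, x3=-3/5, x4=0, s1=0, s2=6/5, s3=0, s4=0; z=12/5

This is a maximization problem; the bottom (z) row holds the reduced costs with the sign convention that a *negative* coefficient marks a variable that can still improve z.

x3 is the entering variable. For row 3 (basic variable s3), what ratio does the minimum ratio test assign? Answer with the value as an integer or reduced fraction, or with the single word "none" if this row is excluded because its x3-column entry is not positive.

Ratio = RHS / (x3 entry) = (27/5) / (12/5) = 9/4.

9/4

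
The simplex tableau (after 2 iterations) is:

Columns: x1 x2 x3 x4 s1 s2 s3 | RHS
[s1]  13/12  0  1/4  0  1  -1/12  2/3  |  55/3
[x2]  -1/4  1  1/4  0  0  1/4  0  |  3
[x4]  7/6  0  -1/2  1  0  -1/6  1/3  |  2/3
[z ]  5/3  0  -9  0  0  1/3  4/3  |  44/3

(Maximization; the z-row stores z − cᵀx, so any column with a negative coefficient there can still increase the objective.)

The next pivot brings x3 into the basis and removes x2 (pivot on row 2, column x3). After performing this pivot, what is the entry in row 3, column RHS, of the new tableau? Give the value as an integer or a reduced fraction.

Pivot element is row 2, column x3: 1/4.
Normalize row 2: new (row 2, RHS) = 3/(1/4) = 12.
row 3 ← row 3 − (-1/2)·(new row 2): 2/3 − (-1/2)·12 = 20/3.

20/3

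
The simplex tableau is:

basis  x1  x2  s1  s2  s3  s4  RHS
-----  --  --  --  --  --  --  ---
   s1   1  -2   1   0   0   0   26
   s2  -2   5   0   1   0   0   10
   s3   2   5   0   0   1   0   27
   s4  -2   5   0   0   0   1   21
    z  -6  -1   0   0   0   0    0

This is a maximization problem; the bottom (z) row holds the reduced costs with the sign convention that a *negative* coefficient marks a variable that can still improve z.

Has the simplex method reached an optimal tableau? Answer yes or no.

Column x1 has objective-row coefficient -6, which is negative; an improving pivot exists, so not yet optimal.

no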